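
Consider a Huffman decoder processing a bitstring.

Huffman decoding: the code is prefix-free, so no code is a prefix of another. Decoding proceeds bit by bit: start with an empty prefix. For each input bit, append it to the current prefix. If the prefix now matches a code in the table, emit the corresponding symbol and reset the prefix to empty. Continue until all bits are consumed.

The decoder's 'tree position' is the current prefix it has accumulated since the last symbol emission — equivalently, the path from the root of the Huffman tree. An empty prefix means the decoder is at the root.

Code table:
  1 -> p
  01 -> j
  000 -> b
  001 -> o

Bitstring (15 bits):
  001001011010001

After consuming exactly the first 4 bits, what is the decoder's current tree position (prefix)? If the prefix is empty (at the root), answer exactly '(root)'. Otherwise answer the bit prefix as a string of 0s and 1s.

Answer: 0

Derivation:
Bit 0: prefix='0' (no match yet)
Bit 1: prefix='00' (no match yet)
Bit 2: prefix='001' -> emit 'o', reset
Bit 3: prefix='0' (no match yet)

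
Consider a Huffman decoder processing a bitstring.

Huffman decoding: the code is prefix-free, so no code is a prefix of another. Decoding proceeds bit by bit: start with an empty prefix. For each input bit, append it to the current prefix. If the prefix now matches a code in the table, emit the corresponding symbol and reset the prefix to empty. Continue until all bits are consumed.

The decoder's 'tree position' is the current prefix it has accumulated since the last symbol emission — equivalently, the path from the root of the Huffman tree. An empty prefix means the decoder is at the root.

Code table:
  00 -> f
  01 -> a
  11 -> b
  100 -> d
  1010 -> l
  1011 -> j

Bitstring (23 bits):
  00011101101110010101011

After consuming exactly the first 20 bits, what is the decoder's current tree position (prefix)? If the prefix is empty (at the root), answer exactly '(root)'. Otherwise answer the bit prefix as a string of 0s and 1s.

Bit 0: prefix='0' (no match yet)
Bit 1: prefix='00' -> emit 'f', reset
Bit 2: prefix='0' (no match yet)
Bit 3: prefix='01' -> emit 'a', reset
Bit 4: prefix='1' (no match yet)
Bit 5: prefix='11' -> emit 'b', reset
Bit 6: prefix='0' (no match yet)
Bit 7: prefix='01' -> emit 'a', reset
Bit 8: prefix='1' (no match yet)
Bit 9: prefix='10' (no match yet)
Bit 10: prefix='101' (no match yet)
Bit 11: prefix='1011' -> emit 'j', reset
Bit 12: prefix='1' (no match yet)
Bit 13: prefix='10' (no match yet)
Bit 14: prefix='100' -> emit 'd', reset
Bit 15: prefix='1' (no match yet)
Bit 16: prefix='10' (no match yet)
Bit 17: prefix='101' (no match yet)
Bit 18: prefix='1010' -> emit 'l', reset
Bit 19: prefix='1' (no match yet)

Answer: 1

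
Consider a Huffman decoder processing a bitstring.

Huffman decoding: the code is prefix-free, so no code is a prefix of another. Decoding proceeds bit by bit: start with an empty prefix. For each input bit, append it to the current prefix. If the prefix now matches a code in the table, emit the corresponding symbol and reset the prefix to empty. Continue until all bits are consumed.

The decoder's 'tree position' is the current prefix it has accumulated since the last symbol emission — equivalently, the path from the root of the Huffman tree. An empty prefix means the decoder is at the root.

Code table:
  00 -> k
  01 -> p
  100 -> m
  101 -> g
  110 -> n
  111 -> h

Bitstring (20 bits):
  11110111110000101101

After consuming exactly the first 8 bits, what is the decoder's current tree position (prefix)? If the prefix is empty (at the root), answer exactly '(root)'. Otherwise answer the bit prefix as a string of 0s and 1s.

Bit 0: prefix='1' (no match yet)
Bit 1: prefix='11' (no match yet)
Bit 2: prefix='111' -> emit 'h', reset
Bit 3: prefix='1' (no match yet)
Bit 4: prefix='10' (no match yet)
Bit 5: prefix='101' -> emit 'g', reset
Bit 6: prefix='1' (no match yet)
Bit 7: prefix='11' (no match yet)

Answer: 11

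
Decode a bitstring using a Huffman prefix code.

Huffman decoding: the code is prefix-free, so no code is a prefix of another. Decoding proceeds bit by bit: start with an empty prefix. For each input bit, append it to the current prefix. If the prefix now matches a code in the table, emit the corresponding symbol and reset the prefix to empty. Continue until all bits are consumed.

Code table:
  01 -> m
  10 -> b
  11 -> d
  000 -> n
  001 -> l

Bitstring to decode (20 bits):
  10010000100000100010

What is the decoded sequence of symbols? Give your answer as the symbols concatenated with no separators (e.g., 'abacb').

Bit 0: prefix='1' (no match yet)
Bit 1: prefix='10' -> emit 'b', reset
Bit 2: prefix='0' (no match yet)
Bit 3: prefix='01' -> emit 'm', reset
Bit 4: prefix='0' (no match yet)
Bit 5: prefix='00' (no match yet)
Bit 6: prefix='000' -> emit 'n', reset
Bit 7: prefix='0' (no match yet)
Bit 8: prefix='01' -> emit 'm', reset
Bit 9: prefix='0' (no match yet)
Bit 10: prefix='00' (no match yet)
Bit 11: prefix='000' -> emit 'n', reset
Bit 12: prefix='0' (no match yet)
Bit 13: prefix='00' (no match yet)
Bit 14: prefix='001' -> emit 'l', reset
Bit 15: prefix='0' (no match yet)
Bit 16: prefix='00' (no match yet)
Bit 17: prefix='000' -> emit 'n', reset
Bit 18: prefix='1' (no match yet)
Bit 19: prefix='10' -> emit 'b', reset

Answer: bmnmnlnb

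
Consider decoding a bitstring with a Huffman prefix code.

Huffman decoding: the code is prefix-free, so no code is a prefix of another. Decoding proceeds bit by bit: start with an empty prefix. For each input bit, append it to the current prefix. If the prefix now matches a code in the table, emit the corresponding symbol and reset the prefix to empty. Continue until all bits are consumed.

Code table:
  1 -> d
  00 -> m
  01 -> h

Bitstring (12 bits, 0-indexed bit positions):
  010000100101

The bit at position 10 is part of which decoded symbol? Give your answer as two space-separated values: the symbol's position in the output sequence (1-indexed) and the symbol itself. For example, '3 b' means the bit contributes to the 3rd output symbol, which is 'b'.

Answer: 7 h

Derivation:
Bit 0: prefix='0' (no match yet)
Bit 1: prefix='01' -> emit 'h', reset
Bit 2: prefix='0' (no match yet)
Bit 3: prefix='00' -> emit 'm', reset
Bit 4: prefix='0' (no match yet)
Bit 5: prefix='00' -> emit 'm', reset
Bit 6: prefix='1' -> emit 'd', reset
Bit 7: prefix='0' (no match yet)
Bit 8: prefix='00' -> emit 'm', reset
Bit 9: prefix='1' -> emit 'd', reset
Bit 10: prefix='0' (no match yet)
Bit 11: prefix='01' -> emit 'h', reset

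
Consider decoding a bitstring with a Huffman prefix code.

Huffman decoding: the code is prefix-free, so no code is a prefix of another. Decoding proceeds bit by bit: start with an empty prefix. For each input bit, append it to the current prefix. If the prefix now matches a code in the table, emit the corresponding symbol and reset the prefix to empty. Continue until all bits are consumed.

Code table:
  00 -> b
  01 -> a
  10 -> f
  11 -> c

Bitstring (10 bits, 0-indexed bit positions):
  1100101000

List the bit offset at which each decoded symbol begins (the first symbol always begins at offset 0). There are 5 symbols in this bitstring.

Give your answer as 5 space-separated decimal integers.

Bit 0: prefix='1' (no match yet)
Bit 1: prefix='11' -> emit 'c', reset
Bit 2: prefix='0' (no match yet)
Bit 3: prefix='00' -> emit 'b', reset
Bit 4: prefix='1' (no match yet)
Bit 5: prefix='10' -> emit 'f', reset
Bit 6: prefix='1' (no match yet)
Bit 7: prefix='10' -> emit 'f', reset
Bit 8: prefix='0' (no match yet)
Bit 9: prefix='00' -> emit 'b', reset

Answer: 0 2 4 6 8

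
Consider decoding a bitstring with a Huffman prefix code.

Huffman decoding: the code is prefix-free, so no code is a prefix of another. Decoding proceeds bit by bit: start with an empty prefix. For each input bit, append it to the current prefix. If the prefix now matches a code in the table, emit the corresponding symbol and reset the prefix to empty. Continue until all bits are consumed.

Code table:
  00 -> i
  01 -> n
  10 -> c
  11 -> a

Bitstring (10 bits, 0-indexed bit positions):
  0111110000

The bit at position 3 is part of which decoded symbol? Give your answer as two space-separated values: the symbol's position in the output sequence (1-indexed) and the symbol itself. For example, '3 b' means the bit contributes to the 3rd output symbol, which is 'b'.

Answer: 2 a

Derivation:
Bit 0: prefix='0' (no match yet)
Bit 1: prefix='01' -> emit 'n', reset
Bit 2: prefix='1' (no match yet)
Bit 3: prefix='11' -> emit 'a', reset
Bit 4: prefix='1' (no match yet)
Bit 5: prefix='11' -> emit 'a', reset
Bit 6: prefix='0' (no match yet)
Bit 7: prefix='00' -> emit 'i', reset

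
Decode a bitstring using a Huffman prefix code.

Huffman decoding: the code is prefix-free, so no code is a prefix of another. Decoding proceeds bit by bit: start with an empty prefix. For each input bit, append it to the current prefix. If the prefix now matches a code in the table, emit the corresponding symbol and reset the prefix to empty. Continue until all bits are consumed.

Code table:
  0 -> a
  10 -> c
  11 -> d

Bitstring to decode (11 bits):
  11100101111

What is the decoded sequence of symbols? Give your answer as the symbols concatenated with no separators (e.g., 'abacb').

Answer: dcacdd

Derivation:
Bit 0: prefix='1' (no match yet)
Bit 1: prefix='11' -> emit 'd', reset
Bit 2: prefix='1' (no match yet)
Bit 3: prefix='10' -> emit 'c', reset
Bit 4: prefix='0' -> emit 'a', reset
Bit 5: prefix='1' (no match yet)
Bit 6: prefix='10' -> emit 'c', reset
Bit 7: prefix='1' (no match yet)
Bit 8: prefix='11' -> emit 'd', reset
Bit 9: prefix='1' (no match yet)
Bit 10: prefix='11' -> emit 'd', reset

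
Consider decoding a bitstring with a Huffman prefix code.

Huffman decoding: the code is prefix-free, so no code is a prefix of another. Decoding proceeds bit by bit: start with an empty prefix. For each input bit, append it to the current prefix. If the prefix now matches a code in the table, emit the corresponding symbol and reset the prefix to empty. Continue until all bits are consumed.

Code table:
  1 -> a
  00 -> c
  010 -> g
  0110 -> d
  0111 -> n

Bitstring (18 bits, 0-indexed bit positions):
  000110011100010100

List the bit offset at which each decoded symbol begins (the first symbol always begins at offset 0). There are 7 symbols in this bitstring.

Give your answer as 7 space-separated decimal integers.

Bit 0: prefix='0' (no match yet)
Bit 1: prefix='00' -> emit 'c', reset
Bit 2: prefix='0' (no match yet)
Bit 3: prefix='01' (no match yet)
Bit 4: prefix='011' (no match yet)
Bit 5: prefix='0110' -> emit 'd', reset
Bit 6: prefix='0' (no match yet)
Bit 7: prefix='01' (no match yet)
Bit 8: prefix='011' (no match yet)
Bit 9: prefix='0111' -> emit 'n', reset
Bit 10: prefix='0' (no match yet)
Bit 11: prefix='00' -> emit 'c', reset
Bit 12: prefix='0' (no match yet)
Bit 13: prefix='01' (no match yet)
Bit 14: prefix='010' -> emit 'g', reset
Bit 15: prefix='1' -> emit 'a', reset
Bit 16: prefix='0' (no match yet)
Bit 17: prefix='00' -> emit 'c', reset

Answer: 0 2 6 10 12 15 16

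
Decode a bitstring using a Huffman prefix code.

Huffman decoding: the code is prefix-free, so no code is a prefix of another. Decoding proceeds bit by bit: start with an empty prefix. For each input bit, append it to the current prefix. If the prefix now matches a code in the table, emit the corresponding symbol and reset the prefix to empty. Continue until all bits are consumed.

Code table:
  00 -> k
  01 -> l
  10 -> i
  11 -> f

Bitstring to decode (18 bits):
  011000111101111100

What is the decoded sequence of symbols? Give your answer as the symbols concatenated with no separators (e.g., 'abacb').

Answer: likfflffk

Derivation:
Bit 0: prefix='0' (no match yet)
Bit 1: prefix='01' -> emit 'l', reset
Bit 2: prefix='1' (no match yet)
Bit 3: prefix='10' -> emit 'i', reset
Bit 4: prefix='0' (no match yet)
Bit 5: prefix='00' -> emit 'k', reset
Bit 6: prefix='1' (no match yet)
Bit 7: prefix='11' -> emit 'f', reset
Bit 8: prefix='1' (no match yet)
Bit 9: prefix='11' -> emit 'f', reset
Bit 10: prefix='0' (no match yet)
Bit 11: prefix='01' -> emit 'l', reset
Bit 12: prefix='1' (no match yet)
Bit 13: prefix='11' -> emit 'f', reset
Bit 14: prefix='1' (no match yet)
Bit 15: prefix='11' -> emit 'f', reset
Bit 16: prefix='0' (no match yet)
Bit 17: prefix='00' -> emit 'k', reset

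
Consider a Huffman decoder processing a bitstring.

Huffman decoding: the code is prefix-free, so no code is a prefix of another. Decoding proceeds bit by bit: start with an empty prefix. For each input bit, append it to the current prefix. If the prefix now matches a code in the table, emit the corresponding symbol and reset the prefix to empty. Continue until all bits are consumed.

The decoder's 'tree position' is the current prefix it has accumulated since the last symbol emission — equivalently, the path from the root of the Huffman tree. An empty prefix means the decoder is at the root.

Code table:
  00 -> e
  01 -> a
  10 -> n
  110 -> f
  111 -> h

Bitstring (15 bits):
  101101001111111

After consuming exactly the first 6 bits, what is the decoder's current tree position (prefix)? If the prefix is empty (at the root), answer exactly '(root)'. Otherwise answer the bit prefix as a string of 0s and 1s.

Answer: 1

Derivation:
Bit 0: prefix='1' (no match yet)
Bit 1: prefix='10' -> emit 'n', reset
Bit 2: prefix='1' (no match yet)
Bit 3: prefix='11' (no match yet)
Bit 4: prefix='110' -> emit 'f', reset
Bit 5: prefix='1' (no match yet)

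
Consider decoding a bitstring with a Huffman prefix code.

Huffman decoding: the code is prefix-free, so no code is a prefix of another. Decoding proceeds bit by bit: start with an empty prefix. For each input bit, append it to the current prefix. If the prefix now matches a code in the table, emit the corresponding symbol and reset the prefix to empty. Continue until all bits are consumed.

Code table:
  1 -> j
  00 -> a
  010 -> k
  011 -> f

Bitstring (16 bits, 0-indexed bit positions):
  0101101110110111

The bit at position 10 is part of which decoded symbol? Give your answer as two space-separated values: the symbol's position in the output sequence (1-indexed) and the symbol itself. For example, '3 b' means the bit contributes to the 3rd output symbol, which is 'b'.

Answer: 6 f

Derivation:
Bit 0: prefix='0' (no match yet)
Bit 1: prefix='01' (no match yet)
Bit 2: prefix='010' -> emit 'k', reset
Bit 3: prefix='1' -> emit 'j', reset
Bit 4: prefix='1' -> emit 'j', reset
Bit 5: prefix='0' (no match yet)
Bit 6: prefix='01' (no match yet)
Bit 7: prefix='011' -> emit 'f', reset
Bit 8: prefix='1' -> emit 'j', reset
Bit 9: prefix='0' (no match yet)
Bit 10: prefix='01' (no match yet)
Bit 11: prefix='011' -> emit 'f', reset
Bit 12: prefix='0' (no match yet)
Bit 13: prefix='01' (no match yet)
Bit 14: prefix='011' -> emit 'f', reset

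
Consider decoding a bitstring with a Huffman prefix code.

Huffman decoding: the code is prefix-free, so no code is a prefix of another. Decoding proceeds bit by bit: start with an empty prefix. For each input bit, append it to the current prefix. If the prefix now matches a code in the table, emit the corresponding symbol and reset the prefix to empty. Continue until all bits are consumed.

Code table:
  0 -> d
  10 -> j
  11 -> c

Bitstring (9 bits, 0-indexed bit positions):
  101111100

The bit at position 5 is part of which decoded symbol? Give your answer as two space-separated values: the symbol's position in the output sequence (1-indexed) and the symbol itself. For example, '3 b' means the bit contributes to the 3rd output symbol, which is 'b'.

Answer: 3 c

Derivation:
Bit 0: prefix='1' (no match yet)
Bit 1: prefix='10' -> emit 'j', reset
Bit 2: prefix='1' (no match yet)
Bit 3: prefix='11' -> emit 'c', reset
Bit 4: prefix='1' (no match yet)
Bit 5: prefix='11' -> emit 'c', reset
Bit 6: prefix='1' (no match yet)
Bit 7: prefix='10' -> emit 'j', reset
Bit 8: prefix='0' -> emit 'd', reset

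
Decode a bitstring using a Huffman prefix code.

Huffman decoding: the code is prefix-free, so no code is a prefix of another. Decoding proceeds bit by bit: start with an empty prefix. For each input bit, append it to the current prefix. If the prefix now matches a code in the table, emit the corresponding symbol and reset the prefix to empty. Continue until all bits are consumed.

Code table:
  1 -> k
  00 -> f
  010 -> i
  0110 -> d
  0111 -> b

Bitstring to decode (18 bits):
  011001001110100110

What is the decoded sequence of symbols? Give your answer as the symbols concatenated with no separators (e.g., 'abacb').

Bit 0: prefix='0' (no match yet)
Bit 1: prefix='01' (no match yet)
Bit 2: prefix='011' (no match yet)
Bit 3: prefix='0110' -> emit 'd', reset
Bit 4: prefix='0' (no match yet)
Bit 5: prefix='01' (no match yet)
Bit 6: prefix='010' -> emit 'i', reset
Bit 7: prefix='0' (no match yet)
Bit 8: prefix='01' (no match yet)
Bit 9: prefix='011' (no match yet)
Bit 10: prefix='0111' -> emit 'b', reset
Bit 11: prefix='0' (no match yet)
Bit 12: prefix='01' (no match yet)
Bit 13: prefix='010' -> emit 'i', reset
Bit 14: prefix='0' (no match yet)
Bit 15: prefix='01' (no match yet)
Bit 16: prefix='011' (no match yet)
Bit 17: prefix='0110' -> emit 'd', reset

Answer: dibid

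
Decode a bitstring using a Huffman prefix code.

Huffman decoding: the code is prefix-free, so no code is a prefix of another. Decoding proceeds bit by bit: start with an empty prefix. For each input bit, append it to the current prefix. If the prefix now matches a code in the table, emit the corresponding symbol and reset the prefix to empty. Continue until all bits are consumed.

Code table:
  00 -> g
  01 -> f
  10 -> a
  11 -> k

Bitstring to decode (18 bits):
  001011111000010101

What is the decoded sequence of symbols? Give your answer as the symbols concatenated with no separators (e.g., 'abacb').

Bit 0: prefix='0' (no match yet)
Bit 1: prefix='00' -> emit 'g', reset
Bit 2: prefix='1' (no match yet)
Bit 3: prefix='10' -> emit 'a', reset
Bit 4: prefix='1' (no match yet)
Bit 5: prefix='11' -> emit 'k', reset
Bit 6: prefix='1' (no match yet)
Bit 7: prefix='11' -> emit 'k', reset
Bit 8: prefix='1' (no match yet)
Bit 9: prefix='10' -> emit 'a', reset
Bit 10: prefix='0' (no match yet)
Bit 11: prefix='00' -> emit 'g', reset
Bit 12: prefix='0' (no match yet)
Bit 13: prefix='01' -> emit 'f', reset
Bit 14: prefix='0' (no match yet)
Bit 15: prefix='01' -> emit 'f', reset
Bit 16: prefix='0' (no match yet)
Bit 17: prefix='01' -> emit 'f', reset

Answer: gakkagfff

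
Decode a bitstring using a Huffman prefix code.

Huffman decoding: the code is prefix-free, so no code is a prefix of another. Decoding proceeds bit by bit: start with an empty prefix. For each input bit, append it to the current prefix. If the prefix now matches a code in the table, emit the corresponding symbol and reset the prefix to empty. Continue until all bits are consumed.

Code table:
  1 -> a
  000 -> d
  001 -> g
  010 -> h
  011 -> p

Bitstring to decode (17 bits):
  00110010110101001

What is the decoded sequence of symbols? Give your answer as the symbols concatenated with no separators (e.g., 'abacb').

Bit 0: prefix='0' (no match yet)
Bit 1: prefix='00' (no match yet)
Bit 2: prefix='001' -> emit 'g', reset
Bit 3: prefix='1' -> emit 'a', reset
Bit 4: prefix='0' (no match yet)
Bit 5: prefix='00' (no match yet)
Bit 6: prefix='001' -> emit 'g', reset
Bit 7: prefix='0' (no match yet)
Bit 8: prefix='01' (no match yet)
Bit 9: prefix='011' -> emit 'p', reset
Bit 10: prefix='0' (no match yet)
Bit 11: prefix='01' (no match yet)
Bit 12: prefix='010' -> emit 'h', reset
Bit 13: prefix='1' -> emit 'a', reset
Bit 14: prefix='0' (no match yet)
Bit 15: prefix='00' (no match yet)
Bit 16: prefix='001' -> emit 'g', reset

Answer: gagphag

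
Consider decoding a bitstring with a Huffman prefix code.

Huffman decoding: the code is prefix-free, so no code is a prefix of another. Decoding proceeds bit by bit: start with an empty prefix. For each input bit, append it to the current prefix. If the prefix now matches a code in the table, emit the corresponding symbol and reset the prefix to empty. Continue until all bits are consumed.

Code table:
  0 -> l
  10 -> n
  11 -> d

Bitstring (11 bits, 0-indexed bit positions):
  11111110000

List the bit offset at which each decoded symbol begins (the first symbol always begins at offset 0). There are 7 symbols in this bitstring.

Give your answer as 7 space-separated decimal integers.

Answer: 0 2 4 6 8 9 10

Derivation:
Bit 0: prefix='1' (no match yet)
Bit 1: prefix='11' -> emit 'd', reset
Bit 2: prefix='1' (no match yet)
Bit 3: prefix='11' -> emit 'd', reset
Bit 4: prefix='1' (no match yet)
Bit 5: prefix='11' -> emit 'd', reset
Bit 6: prefix='1' (no match yet)
Bit 7: prefix='10' -> emit 'n', reset
Bit 8: prefix='0' -> emit 'l', reset
Bit 9: prefix='0' -> emit 'l', reset
Bit 10: prefix='0' -> emit 'l', reset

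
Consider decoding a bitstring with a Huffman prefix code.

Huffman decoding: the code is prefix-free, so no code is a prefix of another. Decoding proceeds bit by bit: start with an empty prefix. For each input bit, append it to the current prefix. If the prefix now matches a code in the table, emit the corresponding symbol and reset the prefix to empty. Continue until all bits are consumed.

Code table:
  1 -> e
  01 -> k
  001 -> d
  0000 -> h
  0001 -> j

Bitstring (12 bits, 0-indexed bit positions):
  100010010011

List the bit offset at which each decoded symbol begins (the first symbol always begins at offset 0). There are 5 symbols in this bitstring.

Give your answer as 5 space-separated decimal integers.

Answer: 0 1 5 8 11

Derivation:
Bit 0: prefix='1' -> emit 'e', reset
Bit 1: prefix='0' (no match yet)
Bit 2: prefix='00' (no match yet)
Bit 3: prefix='000' (no match yet)
Bit 4: prefix='0001' -> emit 'j', reset
Bit 5: prefix='0' (no match yet)
Bit 6: prefix='00' (no match yet)
Bit 7: prefix='001' -> emit 'd', reset
Bit 8: prefix='0' (no match yet)
Bit 9: prefix='00' (no match yet)
Bit 10: prefix='001' -> emit 'd', reset
Bit 11: prefix='1' -> emit 'e', reset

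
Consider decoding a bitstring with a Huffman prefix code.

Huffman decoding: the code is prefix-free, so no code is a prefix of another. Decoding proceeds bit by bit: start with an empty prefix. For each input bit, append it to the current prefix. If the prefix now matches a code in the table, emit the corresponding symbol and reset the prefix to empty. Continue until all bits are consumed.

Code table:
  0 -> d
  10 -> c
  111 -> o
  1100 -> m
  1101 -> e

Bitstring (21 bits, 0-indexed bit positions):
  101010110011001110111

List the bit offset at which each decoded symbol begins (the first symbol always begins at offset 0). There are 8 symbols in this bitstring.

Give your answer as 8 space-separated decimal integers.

Bit 0: prefix='1' (no match yet)
Bit 1: prefix='10' -> emit 'c', reset
Bit 2: prefix='1' (no match yet)
Bit 3: prefix='10' -> emit 'c', reset
Bit 4: prefix='1' (no match yet)
Bit 5: prefix='10' -> emit 'c', reset
Bit 6: prefix='1' (no match yet)
Bit 7: prefix='11' (no match yet)
Bit 8: prefix='110' (no match yet)
Bit 9: prefix='1100' -> emit 'm', reset
Bit 10: prefix='1' (no match yet)
Bit 11: prefix='11' (no match yet)
Bit 12: prefix='110' (no match yet)
Bit 13: prefix='1100' -> emit 'm', reset
Bit 14: prefix='1' (no match yet)
Bit 15: prefix='11' (no match yet)
Bit 16: prefix='111' -> emit 'o', reset
Bit 17: prefix='0' -> emit 'd', reset
Bit 18: prefix='1' (no match yet)
Bit 19: prefix='11' (no match yet)
Bit 20: prefix='111' -> emit 'o', reset

Answer: 0 2 4 6 10 14 17 18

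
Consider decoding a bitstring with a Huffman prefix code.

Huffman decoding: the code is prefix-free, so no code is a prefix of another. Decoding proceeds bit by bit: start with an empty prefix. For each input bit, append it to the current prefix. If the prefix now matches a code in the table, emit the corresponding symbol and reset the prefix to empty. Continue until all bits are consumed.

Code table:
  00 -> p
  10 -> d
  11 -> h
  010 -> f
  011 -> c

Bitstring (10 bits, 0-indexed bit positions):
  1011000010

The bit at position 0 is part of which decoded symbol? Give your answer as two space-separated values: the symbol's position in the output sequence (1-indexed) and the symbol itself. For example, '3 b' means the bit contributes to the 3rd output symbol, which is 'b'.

Bit 0: prefix='1' (no match yet)
Bit 1: prefix='10' -> emit 'd', reset
Bit 2: prefix='1' (no match yet)
Bit 3: prefix='11' -> emit 'h', reset
Bit 4: prefix='0' (no match yet)

Answer: 1 d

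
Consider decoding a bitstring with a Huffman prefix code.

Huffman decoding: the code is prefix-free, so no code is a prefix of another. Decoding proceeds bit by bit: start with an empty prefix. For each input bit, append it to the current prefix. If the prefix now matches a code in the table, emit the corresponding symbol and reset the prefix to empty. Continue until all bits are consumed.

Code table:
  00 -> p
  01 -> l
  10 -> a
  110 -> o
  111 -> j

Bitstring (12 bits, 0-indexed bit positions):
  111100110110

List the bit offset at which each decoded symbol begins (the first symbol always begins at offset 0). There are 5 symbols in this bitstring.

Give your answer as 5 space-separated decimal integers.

Bit 0: prefix='1' (no match yet)
Bit 1: prefix='11' (no match yet)
Bit 2: prefix='111' -> emit 'j', reset
Bit 3: prefix='1' (no match yet)
Bit 4: prefix='10' -> emit 'a', reset
Bit 5: prefix='0' (no match yet)
Bit 6: prefix='01' -> emit 'l', reset
Bit 7: prefix='1' (no match yet)
Bit 8: prefix='10' -> emit 'a', reset
Bit 9: prefix='1' (no match yet)
Bit 10: prefix='11' (no match yet)
Bit 11: prefix='110' -> emit 'o', reset

Answer: 0 3 5 7 9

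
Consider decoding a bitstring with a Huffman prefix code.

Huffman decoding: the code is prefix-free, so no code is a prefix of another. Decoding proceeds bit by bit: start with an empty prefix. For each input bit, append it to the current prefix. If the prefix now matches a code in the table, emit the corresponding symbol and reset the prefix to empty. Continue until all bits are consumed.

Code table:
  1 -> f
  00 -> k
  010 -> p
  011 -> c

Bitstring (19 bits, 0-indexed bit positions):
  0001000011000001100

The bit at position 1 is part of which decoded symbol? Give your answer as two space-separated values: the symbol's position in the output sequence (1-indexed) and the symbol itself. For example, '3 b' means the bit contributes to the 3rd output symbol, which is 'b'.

Bit 0: prefix='0' (no match yet)
Bit 1: prefix='00' -> emit 'k', reset
Bit 2: prefix='0' (no match yet)
Bit 3: prefix='01' (no match yet)
Bit 4: prefix='010' -> emit 'p', reset
Bit 5: prefix='0' (no match yet)

Answer: 1 k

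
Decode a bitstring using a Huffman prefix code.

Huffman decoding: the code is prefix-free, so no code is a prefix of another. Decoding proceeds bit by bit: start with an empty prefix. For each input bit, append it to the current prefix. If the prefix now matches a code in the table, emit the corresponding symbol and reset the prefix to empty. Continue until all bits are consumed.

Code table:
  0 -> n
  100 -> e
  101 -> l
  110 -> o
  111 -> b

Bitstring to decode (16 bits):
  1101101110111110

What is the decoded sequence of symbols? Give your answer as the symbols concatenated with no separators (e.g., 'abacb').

Bit 0: prefix='1' (no match yet)
Bit 1: prefix='11' (no match yet)
Bit 2: prefix='110' -> emit 'o', reset
Bit 3: prefix='1' (no match yet)
Bit 4: prefix='11' (no match yet)
Bit 5: prefix='110' -> emit 'o', reset
Bit 6: prefix='1' (no match yet)
Bit 7: prefix='11' (no match yet)
Bit 8: prefix='111' -> emit 'b', reset
Bit 9: prefix='0' -> emit 'n', reset
Bit 10: prefix='1' (no match yet)
Bit 11: prefix='11' (no match yet)
Bit 12: prefix='111' -> emit 'b', reset
Bit 13: prefix='1' (no match yet)
Bit 14: prefix='11' (no match yet)
Bit 15: prefix='110' -> emit 'o', reset

Answer: oobnbo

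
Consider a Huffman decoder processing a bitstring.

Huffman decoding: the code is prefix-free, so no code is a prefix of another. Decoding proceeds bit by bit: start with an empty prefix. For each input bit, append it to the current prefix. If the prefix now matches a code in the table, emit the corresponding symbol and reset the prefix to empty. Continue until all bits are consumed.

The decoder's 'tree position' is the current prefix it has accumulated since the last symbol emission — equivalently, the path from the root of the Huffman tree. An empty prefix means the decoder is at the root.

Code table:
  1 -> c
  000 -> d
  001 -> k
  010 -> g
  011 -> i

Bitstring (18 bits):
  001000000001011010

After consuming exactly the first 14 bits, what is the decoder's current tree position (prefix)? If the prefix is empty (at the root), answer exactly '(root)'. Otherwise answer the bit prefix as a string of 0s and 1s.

Answer: 01

Derivation:
Bit 0: prefix='0' (no match yet)
Bit 1: prefix='00' (no match yet)
Bit 2: prefix='001' -> emit 'k', reset
Bit 3: prefix='0' (no match yet)
Bit 4: prefix='00' (no match yet)
Bit 5: prefix='000' -> emit 'd', reset
Bit 6: prefix='0' (no match yet)
Bit 7: prefix='00' (no match yet)
Bit 8: prefix='000' -> emit 'd', reset
Bit 9: prefix='0' (no match yet)
Bit 10: prefix='00' (no match yet)
Bit 11: prefix='001' -> emit 'k', reset
Bit 12: prefix='0' (no match yet)
Bit 13: prefix='01' (no match yet)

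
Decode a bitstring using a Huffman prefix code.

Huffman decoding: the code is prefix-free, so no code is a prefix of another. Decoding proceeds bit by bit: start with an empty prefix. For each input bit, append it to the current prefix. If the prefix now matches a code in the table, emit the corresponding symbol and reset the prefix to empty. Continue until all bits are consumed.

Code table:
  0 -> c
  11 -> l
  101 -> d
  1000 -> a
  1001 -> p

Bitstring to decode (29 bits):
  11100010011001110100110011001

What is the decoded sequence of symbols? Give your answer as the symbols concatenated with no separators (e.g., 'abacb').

Bit 0: prefix='1' (no match yet)
Bit 1: prefix='11' -> emit 'l', reset
Bit 2: prefix='1' (no match yet)
Bit 3: prefix='10' (no match yet)
Bit 4: prefix='100' (no match yet)
Bit 5: prefix='1000' -> emit 'a', reset
Bit 6: prefix='1' (no match yet)
Bit 7: prefix='10' (no match yet)
Bit 8: prefix='100' (no match yet)
Bit 9: prefix='1001' -> emit 'p', reset
Bit 10: prefix='1' (no match yet)
Bit 11: prefix='10' (no match yet)
Bit 12: prefix='100' (no match yet)
Bit 13: prefix='1001' -> emit 'p', reset
Bit 14: prefix='1' (no match yet)
Bit 15: prefix='11' -> emit 'l', reset
Bit 16: prefix='0' -> emit 'c', reset
Bit 17: prefix='1' (no match yet)
Bit 18: prefix='10' (no match yet)
Bit 19: prefix='100' (no match yet)
Bit 20: prefix='1001' -> emit 'p', reset
Bit 21: prefix='1' (no match yet)
Bit 22: prefix='10' (no match yet)
Bit 23: prefix='100' (no match yet)
Bit 24: prefix='1001' -> emit 'p', reset
Bit 25: prefix='1' (no match yet)
Bit 26: prefix='10' (no match yet)
Bit 27: prefix='100' (no match yet)
Bit 28: prefix='1001' -> emit 'p', reset

Answer: lapplcppp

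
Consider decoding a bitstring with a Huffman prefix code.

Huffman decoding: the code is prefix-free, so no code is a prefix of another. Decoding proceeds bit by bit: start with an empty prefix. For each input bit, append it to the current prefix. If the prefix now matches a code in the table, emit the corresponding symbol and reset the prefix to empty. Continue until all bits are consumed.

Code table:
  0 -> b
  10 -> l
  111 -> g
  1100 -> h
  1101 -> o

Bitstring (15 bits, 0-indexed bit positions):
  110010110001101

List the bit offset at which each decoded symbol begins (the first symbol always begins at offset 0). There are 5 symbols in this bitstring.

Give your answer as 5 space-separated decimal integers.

Answer: 0 4 6 10 11

Derivation:
Bit 0: prefix='1' (no match yet)
Bit 1: prefix='11' (no match yet)
Bit 2: prefix='110' (no match yet)
Bit 3: prefix='1100' -> emit 'h', reset
Bit 4: prefix='1' (no match yet)
Bit 5: prefix='10' -> emit 'l', reset
Bit 6: prefix='1' (no match yet)
Bit 7: prefix='11' (no match yet)
Bit 8: prefix='110' (no match yet)
Bit 9: prefix='1100' -> emit 'h', reset
Bit 10: prefix='0' -> emit 'b', reset
Bit 11: prefix='1' (no match yet)
Bit 12: prefix='11' (no match yet)
Bit 13: prefix='110' (no match yet)
Bit 14: prefix='1101' -> emit 'o', reset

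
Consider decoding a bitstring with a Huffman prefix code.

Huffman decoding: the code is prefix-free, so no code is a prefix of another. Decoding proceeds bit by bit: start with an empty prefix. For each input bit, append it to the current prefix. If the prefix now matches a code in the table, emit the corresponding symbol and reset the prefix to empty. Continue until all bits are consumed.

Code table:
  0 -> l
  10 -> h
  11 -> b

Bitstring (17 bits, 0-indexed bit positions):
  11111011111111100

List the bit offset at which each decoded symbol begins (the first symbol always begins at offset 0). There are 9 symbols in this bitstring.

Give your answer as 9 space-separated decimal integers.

Bit 0: prefix='1' (no match yet)
Bit 1: prefix='11' -> emit 'b', reset
Bit 2: prefix='1' (no match yet)
Bit 3: prefix='11' -> emit 'b', reset
Bit 4: prefix='1' (no match yet)
Bit 5: prefix='10' -> emit 'h', reset
Bit 6: prefix='1' (no match yet)
Bit 7: prefix='11' -> emit 'b', reset
Bit 8: prefix='1' (no match yet)
Bit 9: prefix='11' -> emit 'b', reset
Bit 10: prefix='1' (no match yet)
Bit 11: prefix='11' -> emit 'b', reset
Bit 12: prefix='1' (no match yet)
Bit 13: prefix='11' -> emit 'b', reset
Bit 14: prefix='1' (no match yet)
Bit 15: prefix='10' -> emit 'h', reset
Bit 16: prefix='0' -> emit 'l', reset

Answer: 0 2 4 6 8 10 12 14 16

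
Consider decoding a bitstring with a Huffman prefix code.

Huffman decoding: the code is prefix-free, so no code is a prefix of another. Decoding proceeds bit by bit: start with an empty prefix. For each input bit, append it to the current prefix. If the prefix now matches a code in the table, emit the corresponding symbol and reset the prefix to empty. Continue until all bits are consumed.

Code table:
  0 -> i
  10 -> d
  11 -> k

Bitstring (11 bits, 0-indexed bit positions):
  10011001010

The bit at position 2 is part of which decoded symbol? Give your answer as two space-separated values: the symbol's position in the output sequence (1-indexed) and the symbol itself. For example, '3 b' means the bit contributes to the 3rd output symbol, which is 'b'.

Bit 0: prefix='1' (no match yet)
Bit 1: prefix='10' -> emit 'd', reset
Bit 2: prefix='0' -> emit 'i', reset
Bit 3: prefix='1' (no match yet)
Bit 4: prefix='11' -> emit 'k', reset
Bit 5: prefix='0' -> emit 'i', reset
Bit 6: prefix='0' -> emit 'i', reset

Answer: 2 i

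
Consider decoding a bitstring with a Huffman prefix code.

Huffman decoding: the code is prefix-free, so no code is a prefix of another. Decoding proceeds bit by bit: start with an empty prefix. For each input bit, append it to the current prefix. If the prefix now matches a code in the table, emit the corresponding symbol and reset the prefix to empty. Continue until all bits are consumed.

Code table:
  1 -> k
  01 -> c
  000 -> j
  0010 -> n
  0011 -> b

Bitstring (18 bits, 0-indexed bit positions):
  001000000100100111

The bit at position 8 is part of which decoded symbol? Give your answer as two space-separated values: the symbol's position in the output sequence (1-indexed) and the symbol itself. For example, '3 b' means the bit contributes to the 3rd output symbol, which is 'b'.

Bit 0: prefix='0' (no match yet)
Bit 1: prefix='00' (no match yet)
Bit 2: prefix='001' (no match yet)
Bit 3: prefix='0010' -> emit 'n', reset
Bit 4: prefix='0' (no match yet)
Bit 5: prefix='00' (no match yet)
Bit 6: prefix='000' -> emit 'j', reset
Bit 7: prefix='0' (no match yet)
Bit 8: prefix='00' (no match yet)
Bit 9: prefix='001' (no match yet)
Bit 10: prefix='0010' -> emit 'n', reset
Bit 11: prefix='0' (no match yet)
Bit 12: prefix='01' -> emit 'c', reset

Answer: 3 n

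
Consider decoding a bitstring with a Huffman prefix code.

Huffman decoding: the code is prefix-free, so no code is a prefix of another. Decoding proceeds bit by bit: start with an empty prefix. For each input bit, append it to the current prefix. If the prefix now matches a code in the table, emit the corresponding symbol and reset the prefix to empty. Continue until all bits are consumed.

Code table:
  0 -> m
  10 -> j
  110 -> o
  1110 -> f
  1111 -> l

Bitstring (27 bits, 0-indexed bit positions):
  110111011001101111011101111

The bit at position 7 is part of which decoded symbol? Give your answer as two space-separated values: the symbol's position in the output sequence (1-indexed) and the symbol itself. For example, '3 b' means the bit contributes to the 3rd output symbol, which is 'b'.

Bit 0: prefix='1' (no match yet)
Bit 1: prefix='11' (no match yet)
Bit 2: prefix='110' -> emit 'o', reset
Bit 3: prefix='1' (no match yet)
Bit 4: prefix='11' (no match yet)
Bit 5: prefix='111' (no match yet)
Bit 6: prefix='1110' -> emit 'f', reset
Bit 7: prefix='1' (no match yet)
Bit 8: prefix='11' (no match yet)
Bit 9: prefix='110' -> emit 'o', reset
Bit 10: prefix='0' -> emit 'm', reset
Bit 11: prefix='1' (no match yet)

Answer: 3 o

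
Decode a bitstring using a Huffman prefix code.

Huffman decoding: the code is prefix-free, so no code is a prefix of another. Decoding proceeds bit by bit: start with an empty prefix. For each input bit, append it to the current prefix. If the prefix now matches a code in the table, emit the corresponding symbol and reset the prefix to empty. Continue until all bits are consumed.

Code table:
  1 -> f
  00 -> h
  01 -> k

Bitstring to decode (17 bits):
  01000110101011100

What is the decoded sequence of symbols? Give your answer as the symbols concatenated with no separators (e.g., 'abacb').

Bit 0: prefix='0' (no match yet)
Bit 1: prefix='01' -> emit 'k', reset
Bit 2: prefix='0' (no match yet)
Bit 3: prefix='00' -> emit 'h', reset
Bit 4: prefix='0' (no match yet)
Bit 5: prefix='01' -> emit 'k', reset
Bit 6: prefix='1' -> emit 'f', reset
Bit 7: prefix='0' (no match yet)
Bit 8: prefix='01' -> emit 'k', reset
Bit 9: prefix='0' (no match yet)
Bit 10: prefix='01' -> emit 'k', reset
Bit 11: prefix='0' (no match yet)
Bit 12: prefix='01' -> emit 'k', reset
Bit 13: prefix='1' -> emit 'f', reset
Bit 14: prefix='1' -> emit 'f', reset
Bit 15: prefix='0' (no match yet)
Bit 16: prefix='00' -> emit 'h', reset

Answer: khkfkkkffh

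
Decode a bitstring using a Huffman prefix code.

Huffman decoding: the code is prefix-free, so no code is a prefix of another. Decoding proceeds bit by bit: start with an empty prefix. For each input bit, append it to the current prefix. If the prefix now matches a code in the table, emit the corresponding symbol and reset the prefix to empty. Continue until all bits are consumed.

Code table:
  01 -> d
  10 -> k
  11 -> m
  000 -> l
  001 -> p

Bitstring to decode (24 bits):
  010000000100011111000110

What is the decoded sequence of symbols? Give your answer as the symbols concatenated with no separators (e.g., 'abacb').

Bit 0: prefix='0' (no match yet)
Bit 1: prefix='01' -> emit 'd', reset
Bit 2: prefix='0' (no match yet)
Bit 3: prefix='00' (no match yet)
Bit 4: prefix='000' -> emit 'l', reset
Bit 5: prefix='0' (no match yet)
Bit 6: prefix='00' (no match yet)
Bit 7: prefix='000' -> emit 'l', reset
Bit 8: prefix='0' (no match yet)
Bit 9: prefix='01' -> emit 'd', reset
Bit 10: prefix='0' (no match yet)
Bit 11: prefix='00' (no match yet)
Bit 12: prefix='000' -> emit 'l', reset
Bit 13: prefix='1' (no match yet)
Bit 14: prefix='11' -> emit 'm', reset
Bit 15: prefix='1' (no match yet)
Bit 16: prefix='11' -> emit 'm', reset
Bit 17: prefix='1' (no match yet)
Bit 18: prefix='10' -> emit 'k', reset
Bit 19: prefix='0' (no match yet)
Bit 20: prefix='00' (no match yet)
Bit 21: prefix='001' -> emit 'p', reset
Bit 22: prefix='1' (no match yet)
Bit 23: prefix='10' -> emit 'k', reset

Answer: dlldlmmkpk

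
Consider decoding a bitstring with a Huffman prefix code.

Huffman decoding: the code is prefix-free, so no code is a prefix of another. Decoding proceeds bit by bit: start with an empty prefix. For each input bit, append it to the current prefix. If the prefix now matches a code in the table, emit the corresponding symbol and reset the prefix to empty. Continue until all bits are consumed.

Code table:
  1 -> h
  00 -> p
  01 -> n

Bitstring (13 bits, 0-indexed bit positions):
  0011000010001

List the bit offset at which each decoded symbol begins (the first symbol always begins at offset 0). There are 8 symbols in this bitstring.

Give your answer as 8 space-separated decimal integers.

Answer: 0 2 3 4 6 8 9 11

Derivation:
Bit 0: prefix='0' (no match yet)
Bit 1: prefix='00' -> emit 'p', reset
Bit 2: prefix='1' -> emit 'h', reset
Bit 3: prefix='1' -> emit 'h', reset
Bit 4: prefix='0' (no match yet)
Bit 5: prefix='00' -> emit 'p', reset
Bit 6: prefix='0' (no match yet)
Bit 7: prefix='00' -> emit 'p', reset
Bit 8: prefix='1' -> emit 'h', reset
Bit 9: prefix='0' (no match yet)
Bit 10: prefix='00' -> emit 'p', reset
Bit 11: prefix='0' (no match yet)
Bit 12: prefix='01' -> emit 'n', reset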